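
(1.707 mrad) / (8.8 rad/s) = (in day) 2.245e-09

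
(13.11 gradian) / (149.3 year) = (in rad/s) 4.374e-11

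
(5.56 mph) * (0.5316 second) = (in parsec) 4.282e-17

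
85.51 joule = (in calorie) 20.44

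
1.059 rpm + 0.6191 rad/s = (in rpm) 6.971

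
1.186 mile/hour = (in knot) 1.031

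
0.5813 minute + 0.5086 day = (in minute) 733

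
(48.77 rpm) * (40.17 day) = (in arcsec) 3.656e+12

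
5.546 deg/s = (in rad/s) 0.0968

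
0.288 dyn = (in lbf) 6.474e-07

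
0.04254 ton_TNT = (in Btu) 1.687e+05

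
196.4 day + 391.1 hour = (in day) 212.7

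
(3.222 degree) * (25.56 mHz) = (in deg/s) 0.08235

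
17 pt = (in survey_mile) 3.726e-06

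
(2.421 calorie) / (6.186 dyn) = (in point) 4.642e+08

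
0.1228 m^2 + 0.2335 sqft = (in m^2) 0.1445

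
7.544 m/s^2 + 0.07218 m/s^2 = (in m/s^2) 7.616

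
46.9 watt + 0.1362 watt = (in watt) 47.04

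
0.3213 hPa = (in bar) 0.0003213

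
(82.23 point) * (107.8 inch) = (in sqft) 0.855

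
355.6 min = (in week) 0.03528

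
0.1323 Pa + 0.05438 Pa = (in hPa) 0.001867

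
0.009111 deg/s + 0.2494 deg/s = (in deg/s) 0.2585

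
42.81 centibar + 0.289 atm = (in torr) 540.7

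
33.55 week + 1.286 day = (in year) 0.6469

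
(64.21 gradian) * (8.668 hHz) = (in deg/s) 5.009e+04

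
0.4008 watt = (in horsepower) 0.0005375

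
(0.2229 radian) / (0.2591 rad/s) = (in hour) 0.000239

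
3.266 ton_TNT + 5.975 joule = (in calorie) 3.266e+09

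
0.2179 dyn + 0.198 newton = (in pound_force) 0.04451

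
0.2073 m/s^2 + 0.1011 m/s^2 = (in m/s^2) 0.3084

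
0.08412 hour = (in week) 0.0005007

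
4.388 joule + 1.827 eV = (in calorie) 1.049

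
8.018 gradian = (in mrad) 125.9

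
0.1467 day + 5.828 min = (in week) 0.02154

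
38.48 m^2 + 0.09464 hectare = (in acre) 0.2434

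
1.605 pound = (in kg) 0.728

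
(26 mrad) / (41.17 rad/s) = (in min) 1.053e-05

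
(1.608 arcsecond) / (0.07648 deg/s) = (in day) 6.76e-08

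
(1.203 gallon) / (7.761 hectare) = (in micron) 0.05868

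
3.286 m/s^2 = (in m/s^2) 3.286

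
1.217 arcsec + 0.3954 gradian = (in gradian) 0.3958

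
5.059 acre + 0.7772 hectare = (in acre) 6.98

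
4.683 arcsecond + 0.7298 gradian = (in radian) 0.01149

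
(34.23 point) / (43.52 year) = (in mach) 2.584e-14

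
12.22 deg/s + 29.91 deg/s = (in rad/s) 0.7353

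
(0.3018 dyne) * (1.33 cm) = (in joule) 4.014e-08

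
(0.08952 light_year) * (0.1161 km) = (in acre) 2.43e+13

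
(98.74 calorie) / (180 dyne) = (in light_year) 2.426e-11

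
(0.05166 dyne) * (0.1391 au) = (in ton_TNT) 2.569e-06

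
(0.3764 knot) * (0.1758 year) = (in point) 3.043e+09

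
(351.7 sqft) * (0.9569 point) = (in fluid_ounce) 373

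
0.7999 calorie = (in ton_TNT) 7.999e-10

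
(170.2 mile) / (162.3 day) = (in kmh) 0.07032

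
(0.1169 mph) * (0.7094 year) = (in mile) 726.5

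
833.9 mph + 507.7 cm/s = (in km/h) 1360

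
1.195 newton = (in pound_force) 0.2686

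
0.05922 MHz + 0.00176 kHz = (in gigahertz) 5.922e-05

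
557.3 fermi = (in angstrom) 0.005573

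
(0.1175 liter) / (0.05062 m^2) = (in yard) 0.002539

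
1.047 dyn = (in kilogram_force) 1.068e-06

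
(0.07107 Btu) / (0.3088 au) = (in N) 1.623e-09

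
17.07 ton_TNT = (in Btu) 6.769e+07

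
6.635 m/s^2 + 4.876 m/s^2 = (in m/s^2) 11.51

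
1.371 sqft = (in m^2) 0.1274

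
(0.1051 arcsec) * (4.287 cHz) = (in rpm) 2.086e-07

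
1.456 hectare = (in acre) 3.598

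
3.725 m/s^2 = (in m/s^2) 3.725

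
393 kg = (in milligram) 3.93e+08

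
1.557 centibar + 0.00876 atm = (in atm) 0.02413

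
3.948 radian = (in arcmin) 1.357e+04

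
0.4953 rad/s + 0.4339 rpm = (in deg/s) 30.98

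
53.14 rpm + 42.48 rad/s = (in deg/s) 2753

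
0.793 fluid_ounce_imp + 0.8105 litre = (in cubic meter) 0.000833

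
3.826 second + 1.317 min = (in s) 82.85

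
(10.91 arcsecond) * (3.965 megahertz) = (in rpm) 2003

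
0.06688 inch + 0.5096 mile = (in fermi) 8.201e+17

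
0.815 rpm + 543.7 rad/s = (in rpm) 5193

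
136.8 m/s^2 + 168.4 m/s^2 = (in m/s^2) 305.2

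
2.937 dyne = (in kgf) 2.995e-06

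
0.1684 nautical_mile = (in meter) 311.9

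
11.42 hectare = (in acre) 28.22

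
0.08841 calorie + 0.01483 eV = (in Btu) 0.0003506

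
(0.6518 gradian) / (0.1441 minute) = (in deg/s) 0.06785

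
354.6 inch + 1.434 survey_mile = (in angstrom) 2.317e+13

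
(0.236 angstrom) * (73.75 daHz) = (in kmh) 6.266e-08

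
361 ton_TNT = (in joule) 1.51e+12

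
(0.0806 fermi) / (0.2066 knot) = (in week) 1.254e-21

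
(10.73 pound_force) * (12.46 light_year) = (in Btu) 5.333e+15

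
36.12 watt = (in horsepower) 0.04844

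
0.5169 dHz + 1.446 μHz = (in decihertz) 0.5169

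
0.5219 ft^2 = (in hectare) 4.849e-06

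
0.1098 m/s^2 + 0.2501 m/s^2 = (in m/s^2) 0.3599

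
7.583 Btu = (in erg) 8e+10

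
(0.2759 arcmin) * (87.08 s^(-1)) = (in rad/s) 0.006989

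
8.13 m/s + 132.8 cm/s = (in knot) 18.38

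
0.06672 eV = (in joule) 1.069e-20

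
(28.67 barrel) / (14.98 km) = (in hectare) 3.043e-08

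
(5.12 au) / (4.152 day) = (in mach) 6271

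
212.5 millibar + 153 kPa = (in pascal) 1.742e+05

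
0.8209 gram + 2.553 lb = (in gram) 1159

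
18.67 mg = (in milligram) 18.67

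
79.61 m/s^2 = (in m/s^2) 79.61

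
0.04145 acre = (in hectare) 0.01677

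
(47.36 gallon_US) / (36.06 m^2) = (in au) 3.323e-14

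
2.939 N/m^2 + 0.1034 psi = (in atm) 0.007065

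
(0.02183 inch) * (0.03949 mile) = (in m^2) 0.03524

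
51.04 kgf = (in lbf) 112.5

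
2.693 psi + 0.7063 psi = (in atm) 0.2313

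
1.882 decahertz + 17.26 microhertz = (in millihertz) 1.882e+04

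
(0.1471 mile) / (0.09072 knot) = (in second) 5072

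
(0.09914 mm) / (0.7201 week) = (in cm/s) 2.276e-08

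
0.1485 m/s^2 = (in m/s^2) 0.1485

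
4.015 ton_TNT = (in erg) 1.68e+17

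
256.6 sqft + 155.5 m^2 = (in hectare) 0.01793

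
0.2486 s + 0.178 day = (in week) 0.02543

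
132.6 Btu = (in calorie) 3.344e+04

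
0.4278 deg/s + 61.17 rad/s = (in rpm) 584.2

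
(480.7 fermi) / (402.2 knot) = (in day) 2.689e-20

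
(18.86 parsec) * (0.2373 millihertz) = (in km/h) 4.972e+14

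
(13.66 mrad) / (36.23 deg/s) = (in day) 2.5e-07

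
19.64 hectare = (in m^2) 1.964e+05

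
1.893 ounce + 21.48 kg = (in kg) 21.53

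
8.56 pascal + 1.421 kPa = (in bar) 0.0143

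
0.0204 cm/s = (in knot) 0.0003965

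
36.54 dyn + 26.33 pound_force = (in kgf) 11.94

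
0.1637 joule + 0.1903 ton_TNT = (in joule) 7.962e+08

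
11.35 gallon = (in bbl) 0.2702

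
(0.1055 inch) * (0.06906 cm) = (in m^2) 1.851e-06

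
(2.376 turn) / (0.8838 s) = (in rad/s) 16.89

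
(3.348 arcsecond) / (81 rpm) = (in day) 2.215e-11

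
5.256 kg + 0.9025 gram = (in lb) 11.59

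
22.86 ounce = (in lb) 1.429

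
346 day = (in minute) 4.982e+05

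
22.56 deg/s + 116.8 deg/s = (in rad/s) 2.432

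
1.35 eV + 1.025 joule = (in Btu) 0.0009715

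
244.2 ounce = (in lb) 15.26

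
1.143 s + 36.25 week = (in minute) 3.654e+05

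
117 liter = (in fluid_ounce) 3956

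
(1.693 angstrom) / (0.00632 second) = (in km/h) 9.644e-08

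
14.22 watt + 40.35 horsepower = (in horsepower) 40.37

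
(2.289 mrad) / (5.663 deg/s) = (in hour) 6.433e-06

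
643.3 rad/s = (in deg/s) 3.686e+04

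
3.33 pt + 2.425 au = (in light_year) 3.835e-05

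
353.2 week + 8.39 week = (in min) 3.645e+06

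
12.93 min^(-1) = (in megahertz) 2.155e-07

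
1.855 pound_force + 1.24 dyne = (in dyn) 8.251e+05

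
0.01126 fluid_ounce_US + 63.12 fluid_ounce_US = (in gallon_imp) 0.4107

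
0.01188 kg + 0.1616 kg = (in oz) 6.119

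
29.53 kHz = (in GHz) 2.953e-05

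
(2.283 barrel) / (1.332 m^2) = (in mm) 272.5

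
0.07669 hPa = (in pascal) 7.669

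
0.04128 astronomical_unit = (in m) 6.175e+09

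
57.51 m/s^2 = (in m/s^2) 57.51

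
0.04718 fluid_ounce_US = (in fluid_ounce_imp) 0.04911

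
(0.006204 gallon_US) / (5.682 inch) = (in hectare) 1.627e-08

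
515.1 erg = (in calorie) 1.231e-05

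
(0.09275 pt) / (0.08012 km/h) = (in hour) 4.084e-07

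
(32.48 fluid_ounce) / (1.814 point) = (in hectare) 0.0001501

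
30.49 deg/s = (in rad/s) 0.5322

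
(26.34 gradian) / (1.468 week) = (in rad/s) 4.66e-07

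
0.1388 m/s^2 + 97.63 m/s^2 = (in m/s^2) 97.77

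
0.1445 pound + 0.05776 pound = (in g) 91.74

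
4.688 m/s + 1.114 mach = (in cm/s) 3.84e+04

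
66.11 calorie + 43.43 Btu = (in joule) 4.61e+04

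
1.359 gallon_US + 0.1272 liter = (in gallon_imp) 1.16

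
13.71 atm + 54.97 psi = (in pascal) 1.768e+06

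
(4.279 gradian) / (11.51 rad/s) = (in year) 1.852e-10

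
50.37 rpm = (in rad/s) 5.275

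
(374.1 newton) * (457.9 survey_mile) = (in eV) 1.721e+27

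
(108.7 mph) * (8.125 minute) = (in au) 1.584e-07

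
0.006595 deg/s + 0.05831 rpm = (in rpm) 0.05941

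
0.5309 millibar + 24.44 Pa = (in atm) 0.0007652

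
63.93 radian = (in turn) 10.17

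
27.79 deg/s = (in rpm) 4.632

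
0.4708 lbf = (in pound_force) 0.4708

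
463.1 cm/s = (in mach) 0.0136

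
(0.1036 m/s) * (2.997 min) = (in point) 5.281e+04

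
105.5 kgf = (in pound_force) 232.6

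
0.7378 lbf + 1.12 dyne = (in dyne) 3.282e+05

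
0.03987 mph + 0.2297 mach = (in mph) 175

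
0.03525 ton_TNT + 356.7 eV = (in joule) 1.475e+08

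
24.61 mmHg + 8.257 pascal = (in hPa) 32.89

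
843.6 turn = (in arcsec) 1.093e+09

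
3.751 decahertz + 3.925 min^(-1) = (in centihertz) 3758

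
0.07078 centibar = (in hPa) 0.7078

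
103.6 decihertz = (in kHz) 0.01036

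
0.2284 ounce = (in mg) 6475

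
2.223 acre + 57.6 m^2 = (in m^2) 9054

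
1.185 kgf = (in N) 11.62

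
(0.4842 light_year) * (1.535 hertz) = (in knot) 1.367e+16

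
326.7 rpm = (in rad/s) 34.21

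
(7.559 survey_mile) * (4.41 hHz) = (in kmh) 1.931e+07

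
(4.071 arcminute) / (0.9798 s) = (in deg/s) 0.06925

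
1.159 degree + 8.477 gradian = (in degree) 8.788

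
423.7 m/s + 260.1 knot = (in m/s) 557.5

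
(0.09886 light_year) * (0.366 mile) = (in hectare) 5.509e+13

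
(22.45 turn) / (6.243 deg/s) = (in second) 1295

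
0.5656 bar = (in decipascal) 5.656e+05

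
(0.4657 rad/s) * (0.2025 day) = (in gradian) 5.187e+05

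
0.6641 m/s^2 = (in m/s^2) 0.6641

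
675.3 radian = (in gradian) 4.299e+04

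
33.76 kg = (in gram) 3.376e+04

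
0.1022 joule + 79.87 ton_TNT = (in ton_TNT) 79.87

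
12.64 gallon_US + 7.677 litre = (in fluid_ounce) 1878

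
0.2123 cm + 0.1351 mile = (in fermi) 2.174e+17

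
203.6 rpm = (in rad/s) 21.32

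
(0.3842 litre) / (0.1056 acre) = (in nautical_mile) 4.854e-10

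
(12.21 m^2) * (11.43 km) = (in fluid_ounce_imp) 4.912e+09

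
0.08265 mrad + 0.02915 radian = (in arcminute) 100.5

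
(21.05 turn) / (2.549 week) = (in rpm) 0.0008193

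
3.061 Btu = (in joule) 3230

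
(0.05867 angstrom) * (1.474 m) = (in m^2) 8.648e-12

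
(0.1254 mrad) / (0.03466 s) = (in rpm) 0.03455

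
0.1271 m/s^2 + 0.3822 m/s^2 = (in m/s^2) 0.5093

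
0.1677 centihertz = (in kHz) 1.677e-06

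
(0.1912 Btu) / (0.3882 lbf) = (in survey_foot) 383.3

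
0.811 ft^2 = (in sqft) 0.811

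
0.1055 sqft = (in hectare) 9.801e-07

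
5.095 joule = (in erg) 5.095e+07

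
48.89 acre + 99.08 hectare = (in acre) 293.7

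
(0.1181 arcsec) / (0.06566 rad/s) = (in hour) 2.422e-09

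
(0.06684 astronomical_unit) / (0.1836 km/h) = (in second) 1.961e+11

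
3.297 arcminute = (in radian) 0.0009591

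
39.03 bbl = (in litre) 6205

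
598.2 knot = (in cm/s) 3.077e+04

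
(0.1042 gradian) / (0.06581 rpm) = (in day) 2.749e-06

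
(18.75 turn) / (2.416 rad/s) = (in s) 48.76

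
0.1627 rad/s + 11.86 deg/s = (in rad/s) 0.3697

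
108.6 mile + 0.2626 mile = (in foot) 5.748e+05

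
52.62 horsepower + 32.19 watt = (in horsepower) 52.66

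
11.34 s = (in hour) 0.00315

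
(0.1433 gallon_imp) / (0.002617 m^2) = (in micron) 2.489e+05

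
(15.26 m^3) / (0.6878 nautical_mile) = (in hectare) 1.198e-06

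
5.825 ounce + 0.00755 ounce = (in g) 165.4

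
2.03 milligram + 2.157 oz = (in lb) 0.1348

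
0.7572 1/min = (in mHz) 12.62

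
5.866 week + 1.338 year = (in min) 7.624e+05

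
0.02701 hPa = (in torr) 0.02026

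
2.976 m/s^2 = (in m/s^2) 2.976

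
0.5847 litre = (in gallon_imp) 0.1286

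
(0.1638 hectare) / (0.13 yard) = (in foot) 4.521e+04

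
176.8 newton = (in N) 176.8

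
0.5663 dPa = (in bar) 5.663e-07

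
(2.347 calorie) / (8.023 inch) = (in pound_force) 10.83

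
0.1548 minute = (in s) 9.288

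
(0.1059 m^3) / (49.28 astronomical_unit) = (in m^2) 1.436e-14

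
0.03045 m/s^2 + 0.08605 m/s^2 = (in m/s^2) 0.1165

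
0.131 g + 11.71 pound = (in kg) 5.312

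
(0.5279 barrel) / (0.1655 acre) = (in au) 8.377e-16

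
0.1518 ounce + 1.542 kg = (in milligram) 1.546e+06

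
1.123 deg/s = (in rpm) 0.1872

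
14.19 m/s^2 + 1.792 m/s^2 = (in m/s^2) 15.98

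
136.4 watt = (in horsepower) 0.1829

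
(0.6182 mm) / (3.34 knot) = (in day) 4.164e-09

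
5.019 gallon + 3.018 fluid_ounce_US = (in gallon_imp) 4.199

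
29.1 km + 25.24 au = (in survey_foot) 1.239e+13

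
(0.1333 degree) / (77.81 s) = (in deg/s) 0.001713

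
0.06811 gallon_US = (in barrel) 0.001622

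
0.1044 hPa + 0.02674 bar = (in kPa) 2.684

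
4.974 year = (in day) 1816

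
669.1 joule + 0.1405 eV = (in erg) 6.691e+09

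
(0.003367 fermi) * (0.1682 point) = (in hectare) 1.998e-26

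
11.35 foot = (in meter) 3.459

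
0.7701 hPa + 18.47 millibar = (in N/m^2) 1924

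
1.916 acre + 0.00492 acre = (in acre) 1.921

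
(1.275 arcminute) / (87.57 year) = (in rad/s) 1.343e-13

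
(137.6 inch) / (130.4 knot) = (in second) 0.0521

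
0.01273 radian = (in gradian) 0.8104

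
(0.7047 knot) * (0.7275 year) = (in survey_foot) 2.729e+07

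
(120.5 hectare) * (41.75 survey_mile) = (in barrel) 5.092e+11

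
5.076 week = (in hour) 852.8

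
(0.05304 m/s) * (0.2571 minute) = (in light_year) 8.648e-17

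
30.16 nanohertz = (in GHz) 3.016e-17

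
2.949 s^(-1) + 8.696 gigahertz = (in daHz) 8.696e+08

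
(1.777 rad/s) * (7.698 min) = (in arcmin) 2.822e+06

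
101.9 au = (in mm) 1.524e+16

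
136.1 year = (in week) 7097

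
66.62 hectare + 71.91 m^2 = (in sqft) 7.172e+06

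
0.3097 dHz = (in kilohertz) 3.097e-05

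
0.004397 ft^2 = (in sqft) 0.004397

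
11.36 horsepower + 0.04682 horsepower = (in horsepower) 11.41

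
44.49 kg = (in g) 4.449e+04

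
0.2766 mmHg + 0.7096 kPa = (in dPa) 7465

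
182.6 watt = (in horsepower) 0.2449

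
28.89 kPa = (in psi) 4.19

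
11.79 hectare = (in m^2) 1.179e+05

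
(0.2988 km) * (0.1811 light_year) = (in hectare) 5.119e+13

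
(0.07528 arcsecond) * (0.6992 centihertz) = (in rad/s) 2.552e-09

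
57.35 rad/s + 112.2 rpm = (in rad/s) 69.1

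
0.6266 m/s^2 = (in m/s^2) 0.6266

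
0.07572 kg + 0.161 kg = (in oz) 8.35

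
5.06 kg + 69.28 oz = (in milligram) 7.024e+06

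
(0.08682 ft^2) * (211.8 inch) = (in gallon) 11.46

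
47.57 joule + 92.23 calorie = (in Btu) 0.4108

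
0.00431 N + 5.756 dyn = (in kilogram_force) 0.0004454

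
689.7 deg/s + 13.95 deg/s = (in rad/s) 12.28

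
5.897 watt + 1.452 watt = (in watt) 7.349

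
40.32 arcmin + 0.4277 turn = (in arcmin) 9279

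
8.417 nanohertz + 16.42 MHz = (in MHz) 16.42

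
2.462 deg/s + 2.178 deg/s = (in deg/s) 4.64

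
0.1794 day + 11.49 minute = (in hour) 4.497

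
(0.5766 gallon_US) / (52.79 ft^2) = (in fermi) 4.45e+11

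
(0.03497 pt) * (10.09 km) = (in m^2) 0.1245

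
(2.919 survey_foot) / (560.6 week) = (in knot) 5.101e-09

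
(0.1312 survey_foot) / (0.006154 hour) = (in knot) 0.003509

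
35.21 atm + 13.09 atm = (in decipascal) 4.894e+07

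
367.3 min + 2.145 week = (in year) 0.04184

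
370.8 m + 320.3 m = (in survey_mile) 0.4294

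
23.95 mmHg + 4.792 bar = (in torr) 3618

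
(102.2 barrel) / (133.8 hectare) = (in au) 8.118e-17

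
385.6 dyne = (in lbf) 0.0008669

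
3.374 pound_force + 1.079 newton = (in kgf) 1.64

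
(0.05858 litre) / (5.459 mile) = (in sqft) 7.177e-08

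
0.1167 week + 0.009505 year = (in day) 4.286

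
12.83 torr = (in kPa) 1.711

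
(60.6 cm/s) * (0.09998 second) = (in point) 171.7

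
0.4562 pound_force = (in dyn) 2.029e+05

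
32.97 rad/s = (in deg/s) 1889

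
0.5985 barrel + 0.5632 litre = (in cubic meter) 0.09572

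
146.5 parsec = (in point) 1.281e+22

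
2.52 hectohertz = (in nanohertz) 2.52e+11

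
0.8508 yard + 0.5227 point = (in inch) 30.64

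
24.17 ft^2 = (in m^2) 2.245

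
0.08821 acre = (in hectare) 0.0357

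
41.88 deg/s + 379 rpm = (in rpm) 386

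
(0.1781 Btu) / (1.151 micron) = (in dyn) 1.633e+13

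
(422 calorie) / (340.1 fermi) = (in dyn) 5.192e+20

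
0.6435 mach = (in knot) 425.9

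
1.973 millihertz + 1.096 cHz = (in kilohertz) 1.293e-05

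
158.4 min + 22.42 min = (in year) 0.000344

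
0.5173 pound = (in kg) 0.2346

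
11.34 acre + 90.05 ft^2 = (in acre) 11.34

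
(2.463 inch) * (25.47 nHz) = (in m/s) 1.593e-09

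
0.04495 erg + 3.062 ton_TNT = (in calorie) 3.062e+09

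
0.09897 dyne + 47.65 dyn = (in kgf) 4.869e-05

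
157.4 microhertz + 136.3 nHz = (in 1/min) 0.009452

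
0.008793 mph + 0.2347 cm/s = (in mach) 1.844e-05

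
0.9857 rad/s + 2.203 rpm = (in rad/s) 1.216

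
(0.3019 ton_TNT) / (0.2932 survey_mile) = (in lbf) 6.018e+05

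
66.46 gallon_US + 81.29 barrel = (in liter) 1.318e+04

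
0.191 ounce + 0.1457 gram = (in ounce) 0.1961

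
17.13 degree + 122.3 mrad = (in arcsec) 8.689e+04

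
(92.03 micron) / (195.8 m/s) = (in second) 4.7e-07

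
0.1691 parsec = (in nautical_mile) 2.817e+12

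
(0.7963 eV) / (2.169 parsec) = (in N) 1.906e-36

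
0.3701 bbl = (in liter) 58.84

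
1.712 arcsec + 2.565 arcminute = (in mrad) 0.7544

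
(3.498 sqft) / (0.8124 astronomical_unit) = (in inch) 1.053e-10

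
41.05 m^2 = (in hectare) 0.004105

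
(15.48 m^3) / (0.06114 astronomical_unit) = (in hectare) 1.692e-13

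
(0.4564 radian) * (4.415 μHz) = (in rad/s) 2.015e-06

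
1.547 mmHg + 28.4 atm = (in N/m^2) 2.878e+06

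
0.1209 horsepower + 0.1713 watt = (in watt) 90.33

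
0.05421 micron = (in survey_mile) 3.368e-11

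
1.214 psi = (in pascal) 8370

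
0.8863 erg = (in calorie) 2.118e-08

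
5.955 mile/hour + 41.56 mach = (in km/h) 5.095e+04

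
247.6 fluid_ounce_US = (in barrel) 0.04606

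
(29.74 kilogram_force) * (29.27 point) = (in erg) 3.012e+07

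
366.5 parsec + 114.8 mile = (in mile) 7.027e+15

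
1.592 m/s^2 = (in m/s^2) 1.592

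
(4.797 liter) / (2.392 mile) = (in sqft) 1.341e-05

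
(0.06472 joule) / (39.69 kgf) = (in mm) 0.1663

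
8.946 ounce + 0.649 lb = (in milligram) 5.48e+05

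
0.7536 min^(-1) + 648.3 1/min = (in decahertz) 1.082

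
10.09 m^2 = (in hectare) 0.001009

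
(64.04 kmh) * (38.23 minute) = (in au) 2.728e-07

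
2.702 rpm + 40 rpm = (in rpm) 42.7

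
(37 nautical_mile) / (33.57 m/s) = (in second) 2041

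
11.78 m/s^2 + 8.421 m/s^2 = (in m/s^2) 20.2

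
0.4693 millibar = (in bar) 0.0004693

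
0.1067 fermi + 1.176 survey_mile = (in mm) 1.893e+06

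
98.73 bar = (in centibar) 9873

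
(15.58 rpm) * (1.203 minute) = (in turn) 18.74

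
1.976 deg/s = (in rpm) 0.3293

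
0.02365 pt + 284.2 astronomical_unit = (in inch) 1.674e+15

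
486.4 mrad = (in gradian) 30.97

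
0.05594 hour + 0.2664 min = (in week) 0.0003594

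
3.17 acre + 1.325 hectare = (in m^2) 2.608e+04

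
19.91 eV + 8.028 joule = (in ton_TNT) 1.919e-09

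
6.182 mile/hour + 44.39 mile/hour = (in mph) 50.57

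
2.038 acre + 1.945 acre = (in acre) 3.983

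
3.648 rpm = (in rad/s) 0.382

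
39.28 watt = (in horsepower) 0.05268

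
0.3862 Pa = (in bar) 3.862e-06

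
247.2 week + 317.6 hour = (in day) 1744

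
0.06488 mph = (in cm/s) 2.9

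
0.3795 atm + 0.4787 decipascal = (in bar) 0.3845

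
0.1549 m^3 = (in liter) 154.9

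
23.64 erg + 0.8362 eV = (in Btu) 2.241e-09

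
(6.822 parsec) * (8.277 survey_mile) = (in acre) 6.929e+17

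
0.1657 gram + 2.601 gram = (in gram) 2.767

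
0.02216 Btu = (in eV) 1.459e+20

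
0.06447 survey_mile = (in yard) 113.5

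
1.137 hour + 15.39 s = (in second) 4109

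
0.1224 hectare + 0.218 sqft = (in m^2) 1224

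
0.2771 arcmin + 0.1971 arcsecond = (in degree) 0.004673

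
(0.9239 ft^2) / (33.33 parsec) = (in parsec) 2.705e-36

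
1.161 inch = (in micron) 2.949e+04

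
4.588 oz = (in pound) 0.2867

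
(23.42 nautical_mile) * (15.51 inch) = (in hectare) 1.709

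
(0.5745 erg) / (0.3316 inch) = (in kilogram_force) 6.955e-07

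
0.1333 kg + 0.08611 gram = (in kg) 0.1334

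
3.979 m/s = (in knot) 7.735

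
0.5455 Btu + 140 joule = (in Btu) 0.6782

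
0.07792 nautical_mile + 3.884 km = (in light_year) 4.258e-13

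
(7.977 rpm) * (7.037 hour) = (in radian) 2.116e+04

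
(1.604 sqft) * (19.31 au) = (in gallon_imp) 9.469e+13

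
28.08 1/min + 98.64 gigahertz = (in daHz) 9.864e+09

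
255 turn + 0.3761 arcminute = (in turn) 255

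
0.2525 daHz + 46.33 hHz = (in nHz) 4.636e+12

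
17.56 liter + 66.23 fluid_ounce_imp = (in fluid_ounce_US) 657.4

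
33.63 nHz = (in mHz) 3.363e-05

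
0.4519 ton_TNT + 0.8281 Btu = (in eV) 1.18e+28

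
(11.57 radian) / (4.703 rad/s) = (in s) 2.46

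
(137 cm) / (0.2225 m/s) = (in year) 1.952e-07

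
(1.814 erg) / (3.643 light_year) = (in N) 5.263e-24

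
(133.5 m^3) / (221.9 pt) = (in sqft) 1.836e+04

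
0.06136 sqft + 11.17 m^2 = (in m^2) 11.18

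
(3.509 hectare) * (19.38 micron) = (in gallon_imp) 149.6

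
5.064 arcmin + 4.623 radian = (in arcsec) 9.539e+05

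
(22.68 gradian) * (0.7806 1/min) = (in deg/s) 0.2656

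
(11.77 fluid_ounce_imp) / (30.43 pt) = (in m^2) 0.03115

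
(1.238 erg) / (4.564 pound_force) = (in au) 4.076e-20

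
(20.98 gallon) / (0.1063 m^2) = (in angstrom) 7.471e+09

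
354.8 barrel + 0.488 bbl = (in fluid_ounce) 1.91e+06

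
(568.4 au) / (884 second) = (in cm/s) 9.619e+12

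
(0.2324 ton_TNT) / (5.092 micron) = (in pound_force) 4.293e+13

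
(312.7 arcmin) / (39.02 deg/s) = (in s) 0.1336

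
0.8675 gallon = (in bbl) 0.02065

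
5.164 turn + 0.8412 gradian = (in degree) 1860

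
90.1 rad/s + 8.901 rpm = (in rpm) 869.3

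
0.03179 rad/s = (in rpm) 0.3036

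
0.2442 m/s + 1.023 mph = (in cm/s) 70.15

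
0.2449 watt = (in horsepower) 0.0003284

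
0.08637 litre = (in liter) 0.08637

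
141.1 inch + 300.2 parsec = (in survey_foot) 3.039e+19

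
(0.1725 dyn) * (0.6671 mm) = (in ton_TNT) 2.75e-19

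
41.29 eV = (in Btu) 6.27e-21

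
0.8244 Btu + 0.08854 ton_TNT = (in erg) 3.705e+15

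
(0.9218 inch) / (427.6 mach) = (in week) 2.659e-13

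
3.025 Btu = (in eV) 1.992e+22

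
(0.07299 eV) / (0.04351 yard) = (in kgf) 2.997e-20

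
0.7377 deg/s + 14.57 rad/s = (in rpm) 139.3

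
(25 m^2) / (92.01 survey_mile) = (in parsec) 5.471e-21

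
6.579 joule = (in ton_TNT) 1.572e-09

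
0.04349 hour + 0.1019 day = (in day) 0.1037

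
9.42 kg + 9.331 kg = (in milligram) 1.875e+07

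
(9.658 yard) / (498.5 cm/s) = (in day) 2.05e-05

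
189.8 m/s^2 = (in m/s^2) 189.8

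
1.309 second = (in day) 1.515e-05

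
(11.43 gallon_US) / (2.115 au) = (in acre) 3.379e-17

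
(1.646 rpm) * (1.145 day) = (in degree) 9.77e+05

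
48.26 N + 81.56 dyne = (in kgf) 4.921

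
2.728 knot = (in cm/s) 140.3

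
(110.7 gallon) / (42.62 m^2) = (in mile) 6.109e-06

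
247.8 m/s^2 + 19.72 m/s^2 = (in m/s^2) 267.5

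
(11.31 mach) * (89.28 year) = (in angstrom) 1.084e+23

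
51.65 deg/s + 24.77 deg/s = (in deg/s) 76.42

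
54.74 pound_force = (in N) 243.5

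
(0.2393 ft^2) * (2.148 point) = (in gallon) 0.00445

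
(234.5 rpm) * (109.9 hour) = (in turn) 1.546e+06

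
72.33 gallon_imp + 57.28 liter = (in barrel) 2.428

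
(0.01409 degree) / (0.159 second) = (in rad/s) 0.001547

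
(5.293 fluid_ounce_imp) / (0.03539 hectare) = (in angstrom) 4250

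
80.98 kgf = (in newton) 794.1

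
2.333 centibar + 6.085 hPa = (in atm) 0.02903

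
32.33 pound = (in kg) 14.66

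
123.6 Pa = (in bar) 0.001236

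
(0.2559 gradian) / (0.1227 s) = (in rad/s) 0.03276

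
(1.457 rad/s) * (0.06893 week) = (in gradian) 3.867e+06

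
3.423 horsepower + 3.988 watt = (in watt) 2557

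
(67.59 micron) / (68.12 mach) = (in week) 4.818e-15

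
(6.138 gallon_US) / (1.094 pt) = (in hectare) 0.00602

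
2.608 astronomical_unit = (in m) 3.902e+11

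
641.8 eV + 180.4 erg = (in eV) 1.126e+14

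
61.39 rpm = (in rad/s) 6.429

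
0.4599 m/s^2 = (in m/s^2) 0.4599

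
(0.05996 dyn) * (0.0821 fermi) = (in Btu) 4.666e-26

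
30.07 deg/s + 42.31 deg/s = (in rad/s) 1.263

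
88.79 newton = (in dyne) 8.879e+06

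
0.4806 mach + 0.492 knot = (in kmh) 590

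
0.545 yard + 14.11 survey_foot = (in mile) 0.002982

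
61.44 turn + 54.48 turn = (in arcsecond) 1.502e+08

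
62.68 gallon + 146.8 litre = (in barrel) 2.416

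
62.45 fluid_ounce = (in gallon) 0.4879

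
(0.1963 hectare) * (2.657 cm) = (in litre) 5.216e+04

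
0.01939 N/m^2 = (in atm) 1.914e-07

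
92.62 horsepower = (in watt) 6.907e+04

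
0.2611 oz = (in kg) 0.007402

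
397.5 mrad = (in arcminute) 1367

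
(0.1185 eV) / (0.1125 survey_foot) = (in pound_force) 1.245e-19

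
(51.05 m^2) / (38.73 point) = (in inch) 1.471e+05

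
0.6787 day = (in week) 0.09696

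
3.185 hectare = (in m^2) 3.185e+04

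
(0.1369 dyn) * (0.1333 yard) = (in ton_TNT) 3.988e-17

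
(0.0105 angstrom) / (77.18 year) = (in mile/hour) 9.65e-22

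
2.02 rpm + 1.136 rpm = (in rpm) 3.156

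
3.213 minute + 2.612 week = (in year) 0.0501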